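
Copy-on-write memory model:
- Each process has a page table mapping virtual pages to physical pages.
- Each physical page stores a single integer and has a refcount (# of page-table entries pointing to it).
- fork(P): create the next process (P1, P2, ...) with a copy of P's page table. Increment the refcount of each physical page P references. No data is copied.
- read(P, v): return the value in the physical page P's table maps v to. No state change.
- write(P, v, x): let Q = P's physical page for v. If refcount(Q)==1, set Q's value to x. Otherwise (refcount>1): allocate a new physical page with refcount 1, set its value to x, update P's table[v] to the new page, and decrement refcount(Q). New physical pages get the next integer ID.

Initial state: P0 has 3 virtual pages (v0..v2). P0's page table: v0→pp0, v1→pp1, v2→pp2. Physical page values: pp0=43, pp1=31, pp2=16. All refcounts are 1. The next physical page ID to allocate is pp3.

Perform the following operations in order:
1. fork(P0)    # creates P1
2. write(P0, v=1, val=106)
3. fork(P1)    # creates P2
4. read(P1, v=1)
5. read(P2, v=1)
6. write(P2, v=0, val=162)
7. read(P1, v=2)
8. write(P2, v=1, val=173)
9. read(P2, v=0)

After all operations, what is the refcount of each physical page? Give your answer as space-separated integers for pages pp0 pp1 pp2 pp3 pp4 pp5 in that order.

Op 1: fork(P0) -> P1. 3 ppages; refcounts: pp0:2 pp1:2 pp2:2
Op 2: write(P0, v1, 106). refcount(pp1)=2>1 -> COPY to pp3. 4 ppages; refcounts: pp0:2 pp1:1 pp2:2 pp3:1
Op 3: fork(P1) -> P2. 4 ppages; refcounts: pp0:3 pp1:2 pp2:3 pp3:1
Op 4: read(P1, v1) -> 31. No state change.
Op 5: read(P2, v1) -> 31. No state change.
Op 6: write(P2, v0, 162). refcount(pp0)=3>1 -> COPY to pp4. 5 ppages; refcounts: pp0:2 pp1:2 pp2:3 pp3:1 pp4:1
Op 7: read(P1, v2) -> 16. No state change.
Op 8: write(P2, v1, 173). refcount(pp1)=2>1 -> COPY to pp5. 6 ppages; refcounts: pp0:2 pp1:1 pp2:3 pp3:1 pp4:1 pp5:1
Op 9: read(P2, v0) -> 162. No state change.

Answer: 2 1 3 1 1 1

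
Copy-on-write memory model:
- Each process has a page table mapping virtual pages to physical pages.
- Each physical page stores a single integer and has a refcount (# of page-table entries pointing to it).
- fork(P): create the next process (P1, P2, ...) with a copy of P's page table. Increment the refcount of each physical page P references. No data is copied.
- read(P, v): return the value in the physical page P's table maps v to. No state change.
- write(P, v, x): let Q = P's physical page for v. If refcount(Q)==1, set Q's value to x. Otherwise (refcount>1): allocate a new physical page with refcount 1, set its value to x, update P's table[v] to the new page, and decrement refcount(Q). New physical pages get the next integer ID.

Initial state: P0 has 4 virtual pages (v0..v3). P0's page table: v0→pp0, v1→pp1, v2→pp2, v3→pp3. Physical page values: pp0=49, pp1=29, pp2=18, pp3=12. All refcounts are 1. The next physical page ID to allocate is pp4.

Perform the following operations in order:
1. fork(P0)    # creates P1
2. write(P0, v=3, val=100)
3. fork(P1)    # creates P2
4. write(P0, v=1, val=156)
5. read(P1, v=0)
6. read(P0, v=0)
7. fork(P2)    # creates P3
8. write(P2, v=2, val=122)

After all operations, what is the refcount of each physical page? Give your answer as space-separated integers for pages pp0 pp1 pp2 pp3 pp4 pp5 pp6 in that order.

Answer: 4 3 3 3 1 1 1

Derivation:
Op 1: fork(P0) -> P1. 4 ppages; refcounts: pp0:2 pp1:2 pp2:2 pp3:2
Op 2: write(P0, v3, 100). refcount(pp3)=2>1 -> COPY to pp4. 5 ppages; refcounts: pp0:2 pp1:2 pp2:2 pp3:1 pp4:1
Op 3: fork(P1) -> P2. 5 ppages; refcounts: pp0:3 pp1:3 pp2:3 pp3:2 pp4:1
Op 4: write(P0, v1, 156). refcount(pp1)=3>1 -> COPY to pp5. 6 ppages; refcounts: pp0:3 pp1:2 pp2:3 pp3:2 pp4:1 pp5:1
Op 5: read(P1, v0) -> 49. No state change.
Op 6: read(P0, v0) -> 49. No state change.
Op 7: fork(P2) -> P3. 6 ppages; refcounts: pp0:4 pp1:3 pp2:4 pp3:3 pp4:1 pp5:1
Op 8: write(P2, v2, 122). refcount(pp2)=4>1 -> COPY to pp6. 7 ppages; refcounts: pp0:4 pp1:3 pp2:3 pp3:3 pp4:1 pp5:1 pp6:1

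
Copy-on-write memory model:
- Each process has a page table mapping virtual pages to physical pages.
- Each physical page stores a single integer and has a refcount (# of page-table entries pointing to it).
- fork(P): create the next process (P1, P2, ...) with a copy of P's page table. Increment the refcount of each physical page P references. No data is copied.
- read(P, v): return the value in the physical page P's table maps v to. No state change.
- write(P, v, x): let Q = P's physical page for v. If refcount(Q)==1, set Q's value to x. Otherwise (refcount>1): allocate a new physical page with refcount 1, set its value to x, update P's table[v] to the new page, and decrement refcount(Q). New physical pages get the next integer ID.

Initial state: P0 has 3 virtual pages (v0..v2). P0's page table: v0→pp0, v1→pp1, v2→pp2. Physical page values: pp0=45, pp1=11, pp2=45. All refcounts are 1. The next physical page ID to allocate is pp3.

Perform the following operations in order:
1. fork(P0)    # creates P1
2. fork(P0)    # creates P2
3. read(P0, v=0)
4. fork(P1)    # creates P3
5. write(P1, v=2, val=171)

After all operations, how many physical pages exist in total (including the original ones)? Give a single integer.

Answer: 4

Derivation:
Op 1: fork(P0) -> P1. 3 ppages; refcounts: pp0:2 pp1:2 pp2:2
Op 2: fork(P0) -> P2. 3 ppages; refcounts: pp0:3 pp1:3 pp2:3
Op 3: read(P0, v0) -> 45. No state change.
Op 4: fork(P1) -> P3. 3 ppages; refcounts: pp0:4 pp1:4 pp2:4
Op 5: write(P1, v2, 171). refcount(pp2)=4>1 -> COPY to pp3. 4 ppages; refcounts: pp0:4 pp1:4 pp2:3 pp3:1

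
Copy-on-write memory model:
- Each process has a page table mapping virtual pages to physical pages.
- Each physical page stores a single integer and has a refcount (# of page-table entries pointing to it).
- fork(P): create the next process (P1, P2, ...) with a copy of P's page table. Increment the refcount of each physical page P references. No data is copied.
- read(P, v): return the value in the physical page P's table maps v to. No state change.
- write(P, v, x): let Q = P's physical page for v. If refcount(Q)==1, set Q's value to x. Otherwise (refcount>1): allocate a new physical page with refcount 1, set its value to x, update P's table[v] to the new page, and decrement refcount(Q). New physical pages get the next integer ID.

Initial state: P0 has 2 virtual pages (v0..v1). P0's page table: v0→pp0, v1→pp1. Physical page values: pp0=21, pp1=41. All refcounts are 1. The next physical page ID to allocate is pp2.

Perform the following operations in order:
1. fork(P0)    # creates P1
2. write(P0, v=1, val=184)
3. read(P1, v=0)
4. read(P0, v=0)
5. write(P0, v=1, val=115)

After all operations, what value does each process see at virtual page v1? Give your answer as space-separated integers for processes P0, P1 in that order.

Answer: 115 41

Derivation:
Op 1: fork(P0) -> P1. 2 ppages; refcounts: pp0:2 pp1:2
Op 2: write(P0, v1, 184). refcount(pp1)=2>1 -> COPY to pp2. 3 ppages; refcounts: pp0:2 pp1:1 pp2:1
Op 3: read(P1, v0) -> 21. No state change.
Op 4: read(P0, v0) -> 21. No state change.
Op 5: write(P0, v1, 115). refcount(pp2)=1 -> write in place. 3 ppages; refcounts: pp0:2 pp1:1 pp2:1
P0: v1 -> pp2 = 115
P1: v1 -> pp1 = 41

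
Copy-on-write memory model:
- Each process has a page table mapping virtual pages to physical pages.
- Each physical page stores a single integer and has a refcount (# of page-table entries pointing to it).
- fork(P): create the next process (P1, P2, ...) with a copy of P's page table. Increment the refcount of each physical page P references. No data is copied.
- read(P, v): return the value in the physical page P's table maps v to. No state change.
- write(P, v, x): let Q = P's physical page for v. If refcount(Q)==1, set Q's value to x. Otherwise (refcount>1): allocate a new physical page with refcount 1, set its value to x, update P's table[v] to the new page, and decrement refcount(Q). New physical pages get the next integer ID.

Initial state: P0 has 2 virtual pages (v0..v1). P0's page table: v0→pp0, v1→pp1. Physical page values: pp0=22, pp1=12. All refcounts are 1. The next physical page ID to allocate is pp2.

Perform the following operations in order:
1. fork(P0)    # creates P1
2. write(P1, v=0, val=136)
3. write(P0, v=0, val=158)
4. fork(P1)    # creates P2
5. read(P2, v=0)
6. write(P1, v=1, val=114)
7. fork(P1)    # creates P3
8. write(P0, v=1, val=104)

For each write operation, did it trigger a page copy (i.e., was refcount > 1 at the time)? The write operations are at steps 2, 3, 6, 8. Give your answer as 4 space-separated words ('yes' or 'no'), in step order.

Op 1: fork(P0) -> P1. 2 ppages; refcounts: pp0:2 pp1:2
Op 2: write(P1, v0, 136). refcount(pp0)=2>1 -> COPY to pp2. 3 ppages; refcounts: pp0:1 pp1:2 pp2:1
Op 3: write(P0, v0, 158). refcount(pp0)=1 -> write in place. 3 ppages; refcounts: pp0:1 pp1:2 pp2:1
Op 4: fork(P1) -> P2. 3 ppages; refcounts: pp0:1 pp1:3 pp2:2
Op 5: read(P2, v0) -> 136. No state change.
Op 6: write(P1, v1, 114). refcount(pp1)=3>1 -> COPY to pp3. 4 ppages; refcounts: pp0:1 pp1:2 pp2:2 pp3:1
Op 7: fork(P1) -> P3. 4 ppages; refcounts: pp0:1 pp1:2 pp2:3 pp3:2
Op 8: write(P0, v1, 104). refcount(pp1)=2>1 -> COPY to pp4. 5 ppages; refcounts: pp0:1 pp1:1 pp2:3 pp3:2 pp4:1

yes no yes yes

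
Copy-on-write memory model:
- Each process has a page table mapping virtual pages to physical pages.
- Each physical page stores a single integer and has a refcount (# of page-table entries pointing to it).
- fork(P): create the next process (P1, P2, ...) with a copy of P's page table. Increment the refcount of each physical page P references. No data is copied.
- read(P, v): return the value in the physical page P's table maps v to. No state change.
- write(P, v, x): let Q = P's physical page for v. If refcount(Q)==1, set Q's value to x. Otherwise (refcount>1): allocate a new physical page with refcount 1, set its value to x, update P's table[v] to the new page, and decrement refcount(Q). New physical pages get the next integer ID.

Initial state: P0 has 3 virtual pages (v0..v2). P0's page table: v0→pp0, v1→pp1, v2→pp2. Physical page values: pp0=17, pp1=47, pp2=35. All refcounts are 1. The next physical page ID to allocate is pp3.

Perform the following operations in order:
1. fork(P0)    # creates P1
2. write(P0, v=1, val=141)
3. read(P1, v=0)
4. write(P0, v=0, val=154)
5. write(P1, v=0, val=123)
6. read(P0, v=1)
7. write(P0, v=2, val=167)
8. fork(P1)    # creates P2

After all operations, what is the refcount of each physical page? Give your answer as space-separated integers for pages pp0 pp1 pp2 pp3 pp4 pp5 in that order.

Answer: 2 2 2 1 1 1

Derivation:
Op 1: fork(P0) -> P1. 3 ppages; refcounts: pp0:2 pp1:2 pp2:2
Op 2: write(P0, v1, 141). refcount(pp1)=2>1 -> COPY to pp3. 4 ppages; refcounts: pp0:2 pp1:1 pp2:2 pp3:1
Op 3: read(P1, v0) -> 17. No state change.
Op 4: write(P0, v0, 154). refcount(pp0)=2>1 -> COPY to pp4. 5 ppages; refcounts: pp0:1 pp1:1 pp2:2 pp3:1 pp4:1
Op 5: write(P1, v0, 123). refcount(pp0)=1 -> write in place. 5 ppages; refcounts: pp0:1 pp1:1 pp2:2 pp3:1 pp4:1
Op 6: read(P0, v1) -> 141. No state change.
Op 7: write(P0, v2, 167). refcount(pp2)=2>1 -> COPY to pp5. 6 ppages; refcounts: pp0:1 pp1:1 pp2:1 pp3:1 pp4:1 pp5:1
Op 8: fork(P1) -> P2. 6 ppages; refcounts: pp0:2 pp1:2 pp2:2 pp3:1 pp4:1 pp5:1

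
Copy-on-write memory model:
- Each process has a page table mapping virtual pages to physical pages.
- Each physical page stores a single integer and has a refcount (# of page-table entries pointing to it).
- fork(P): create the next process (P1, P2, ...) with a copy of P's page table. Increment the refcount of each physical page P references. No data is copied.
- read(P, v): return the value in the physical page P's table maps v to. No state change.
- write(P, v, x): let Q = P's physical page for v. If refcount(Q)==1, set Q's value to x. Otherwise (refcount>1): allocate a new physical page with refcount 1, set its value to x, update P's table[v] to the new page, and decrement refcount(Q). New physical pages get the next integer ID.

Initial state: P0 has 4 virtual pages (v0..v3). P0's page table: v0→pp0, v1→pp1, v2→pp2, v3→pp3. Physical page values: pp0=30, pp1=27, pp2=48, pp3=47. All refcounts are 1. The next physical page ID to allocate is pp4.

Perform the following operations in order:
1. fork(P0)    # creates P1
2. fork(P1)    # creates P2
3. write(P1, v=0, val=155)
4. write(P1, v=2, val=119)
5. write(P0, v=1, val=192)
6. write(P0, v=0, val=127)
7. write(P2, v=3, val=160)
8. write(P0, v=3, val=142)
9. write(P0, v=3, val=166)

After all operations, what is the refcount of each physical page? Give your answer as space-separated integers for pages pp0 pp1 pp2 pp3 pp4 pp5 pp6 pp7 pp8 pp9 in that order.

Answer: 1 2 2 1 1 1 1 1 1 1

Derivation:
Op 1: fork(P0) -> P1. 4 ppages; refcounts: pp0:2 pp1:2 pp2:2 pp3:2
Op 2: fork(P1) -> P2. 4 ppages; refcounts: pp0:3 pp1:3 pp2:3 pp3:3
Op 3: write(P1, v0, 155). refcount(pp0)=3>1 -> COPY to pp4. 5 ppages; refcounts: pp0:2 pp1:3 pp2:3 pp3:3 pp4:1
Op 4: write(P1, v2, 119). refcount(pp2)=3>1 -> COPY to pp5. 6 ppages; refcounts: pp0:2 pp1:3 pp2:2 pp3:3 pp4:1 pp5:1
Op 5: write(P0, v1, 192). refcount(pp1)=3>1 -> COPY to pp6. 7 ppages; refcounts: pp0:2 pp1:2 pp2:2 pp3:3 pp4:1 pp5:1 pp6:1
Op 6: write(P0, v0, 127). refcount(pp0)=2>1 -> COPY to pp7. 8 ppages; refcounts: pp0:1 pp1:2 pp2:2 pp3:3 pp4:1 pp5:1 pp6:1 pp7:1
Op 7: write(P2, v3, 160). refcount(pp3)=3>1 -> COPY to pp8. 9 ppages; refcounts: pp0:1 pp1:2 pp2:2 pp3:2 pp4:1 pp5:1 pp6:1 pp7:1 pp8:1
Op 8: write(P0, v3, 142). refcount(pp3)=2>1 -> COPY to pp9. 10 ppages; refcounts: pp0:1 pp1:2 pp2:2 pp3:1 pp4:1 pp5:1 pp6:1 pp7:1 pp8:1 pp9:1
Op 9: write(P0, v3, 166). refcount(pp9)=1 -> write in place. 10 ppages; refcounts: pp0:1 pp1:2 pp2:2 pp3:1 pp4:1 pp5:1 pp6:1 pp7:1 pp8:1 pp9:1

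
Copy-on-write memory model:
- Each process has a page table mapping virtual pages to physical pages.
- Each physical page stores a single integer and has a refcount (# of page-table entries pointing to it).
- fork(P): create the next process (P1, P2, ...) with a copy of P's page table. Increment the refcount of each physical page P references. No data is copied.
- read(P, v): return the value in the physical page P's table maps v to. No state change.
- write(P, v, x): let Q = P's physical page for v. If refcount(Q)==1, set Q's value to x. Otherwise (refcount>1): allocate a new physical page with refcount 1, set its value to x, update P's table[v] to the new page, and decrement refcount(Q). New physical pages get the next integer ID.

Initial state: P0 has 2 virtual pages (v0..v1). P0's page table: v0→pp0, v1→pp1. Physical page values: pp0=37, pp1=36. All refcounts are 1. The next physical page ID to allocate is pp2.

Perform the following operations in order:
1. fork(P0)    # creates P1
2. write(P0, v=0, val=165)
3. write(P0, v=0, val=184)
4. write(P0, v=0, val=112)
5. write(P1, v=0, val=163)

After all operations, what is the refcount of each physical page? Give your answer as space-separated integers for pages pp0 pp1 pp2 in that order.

Op 1: fork(P0) -> P1. 2 ppages; refcounts: pp0:2 pp1:2
Op 2: write(P0, v0, 165). refcount(pp0)=2>1 -> COPY to pp2. 3 ppages; refcounts: pp0:1 pp1:2 pp2:1
Op 3: write(P0, v0, 184). refcount(pp2)=1 -> write in place. 3 ppages; refcounts: pp0:1 pp1:2 pp2:1
Op 4: write(P0, v0, 112). refcount(pp2)=1 -> write in place. 3 ppages; refcounts: pp0:1 pp1:2 pp2:1
Op 5: write(P1, v0, 163). refcount(pp0)=1 -> write in place. 3 ppages; refcounts: pp0:1 pp1:2 pp2:1

Answer: 1 2 1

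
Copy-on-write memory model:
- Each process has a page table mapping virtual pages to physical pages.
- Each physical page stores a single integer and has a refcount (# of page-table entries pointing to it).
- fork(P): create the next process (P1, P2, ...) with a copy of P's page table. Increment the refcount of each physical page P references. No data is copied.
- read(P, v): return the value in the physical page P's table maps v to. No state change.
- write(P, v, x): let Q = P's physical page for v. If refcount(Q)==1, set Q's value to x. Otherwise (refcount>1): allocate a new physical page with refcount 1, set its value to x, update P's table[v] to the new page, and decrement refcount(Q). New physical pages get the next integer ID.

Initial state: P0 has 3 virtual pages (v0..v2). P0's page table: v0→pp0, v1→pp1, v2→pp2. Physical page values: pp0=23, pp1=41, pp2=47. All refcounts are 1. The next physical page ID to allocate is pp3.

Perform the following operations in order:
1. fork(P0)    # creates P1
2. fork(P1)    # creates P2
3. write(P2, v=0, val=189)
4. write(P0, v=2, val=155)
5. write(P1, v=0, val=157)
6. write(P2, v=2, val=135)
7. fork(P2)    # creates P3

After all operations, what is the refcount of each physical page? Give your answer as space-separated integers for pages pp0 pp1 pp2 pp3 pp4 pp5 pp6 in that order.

Answer: 1 4 1 2 1 1 2

Derivation:
Op 1: fork(P0) -> P1. 3 ppages; refcounts: pp0:2 pp1:2 pp2:2
Op 2: fork(P1) -> P2. 3 ppages; refcounts: pp0:3 pp1:3 pp2:3
Op 3: write(P2, v0, 189). refcount(pp0)=3>1 -> COPY to pp3. 4 ppages; refcounts: pp0:2 pp1:3 pp2:3 pp3:1
Op 4: write(P0, v2, 155). refcount(pp2)=3>1 -> COPY to pp4. 5 ppages; refcounts: pp0:2 pp1:3 pp2:2 pp3:1 pp4:1
Op 5: write(P1, v0, 157). refcount(pp0)=2>1 -> COPY to pp5. 6 ppages; refcounts: pp0:1 pp1:3 pp2:2 pp3:1 pp4:1 pp5:1
Op 6: write(P2, v2, 135). refcount(pp2)=2>1 -> COPY to pp6. 7 ppages; refcounts: pp0:1 pp1:3 pp2:1 pp3:1 pp4:1 pp5:1 pp6:1
Op 7: fork(P2) -> P3. 7 ppages; refcounts: pp0:1 pp1:4 pp2:1 pp3:2 pp4:1 pp5:1 pp6:2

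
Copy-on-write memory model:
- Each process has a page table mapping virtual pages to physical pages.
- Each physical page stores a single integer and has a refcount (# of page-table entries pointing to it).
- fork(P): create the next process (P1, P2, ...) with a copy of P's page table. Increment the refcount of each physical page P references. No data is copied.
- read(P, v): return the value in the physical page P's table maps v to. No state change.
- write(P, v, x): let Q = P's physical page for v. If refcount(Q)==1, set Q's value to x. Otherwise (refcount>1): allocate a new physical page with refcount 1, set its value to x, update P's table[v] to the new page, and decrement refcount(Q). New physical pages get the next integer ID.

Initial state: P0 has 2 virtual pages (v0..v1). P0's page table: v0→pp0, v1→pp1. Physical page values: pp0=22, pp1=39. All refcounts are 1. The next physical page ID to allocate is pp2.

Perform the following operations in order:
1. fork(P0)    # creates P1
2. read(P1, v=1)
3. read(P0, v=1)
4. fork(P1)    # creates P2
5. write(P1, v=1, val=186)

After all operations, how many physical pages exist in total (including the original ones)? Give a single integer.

Answer: 3

Derivation:
Op 1: fork(P0) -> P1. 2 ppages; refcounts: pp0:2 pp1:2
Op 2: read(P1, v1) -> 39. No state change.
Op 3: read(P0, v1) -> 39. No state change.
Op 4: fork(P1) -> P2. 2 ppages; refcounts: pp0:3 pp1:3
Op 5: write(P1, v1, 186). refcount(pp1)=3>1 -> COPY to pp2. 3 ppages; refcounts: pp0:3 pp1:2 pp2:1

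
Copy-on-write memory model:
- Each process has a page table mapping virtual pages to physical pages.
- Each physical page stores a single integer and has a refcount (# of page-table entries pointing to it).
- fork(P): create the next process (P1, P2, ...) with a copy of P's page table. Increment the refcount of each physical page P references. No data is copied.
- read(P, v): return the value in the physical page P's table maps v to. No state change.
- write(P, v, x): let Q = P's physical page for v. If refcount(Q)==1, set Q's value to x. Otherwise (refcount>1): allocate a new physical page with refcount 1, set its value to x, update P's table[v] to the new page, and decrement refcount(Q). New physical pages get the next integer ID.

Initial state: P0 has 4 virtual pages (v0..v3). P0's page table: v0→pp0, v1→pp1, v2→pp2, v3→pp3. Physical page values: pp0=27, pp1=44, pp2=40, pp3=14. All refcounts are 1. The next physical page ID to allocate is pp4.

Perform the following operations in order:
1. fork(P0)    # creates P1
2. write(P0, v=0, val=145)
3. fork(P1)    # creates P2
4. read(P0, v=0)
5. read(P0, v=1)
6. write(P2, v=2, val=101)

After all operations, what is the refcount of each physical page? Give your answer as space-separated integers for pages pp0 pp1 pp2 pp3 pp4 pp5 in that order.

Answer: 2 3 2 3 1 1

Derivation:
Op 1: fork(P0) -> P1. 4 ppages; refcounts: pp0:2 pp1:2 pp2:2 pp3:2
Op 2: write(P0, v0, 145). refcount(pp0)=2>1 -> COPY to pp4. 5 ppages; refcounts: pp0:1 pp1:2 pp2:2 pp3:2 pp4:1
Op 3: fork(P1) -> P2. 5 ppages; refcounts: pp0:2 pp1:3 pp2:3 pp3:3 pp4:1
Op 4: read(P0, v0) -> 145. No state change.
Op 5: read(P0, v1) -> 44. No state change.
Op 6: write(P2, v2, 101). refcount(pp2)=3>1 -> COPY to pp5. 6 ppages; refcounts: pp0:2 pp1:3 pp2:2 pp3:3 pp4:1 pp5:1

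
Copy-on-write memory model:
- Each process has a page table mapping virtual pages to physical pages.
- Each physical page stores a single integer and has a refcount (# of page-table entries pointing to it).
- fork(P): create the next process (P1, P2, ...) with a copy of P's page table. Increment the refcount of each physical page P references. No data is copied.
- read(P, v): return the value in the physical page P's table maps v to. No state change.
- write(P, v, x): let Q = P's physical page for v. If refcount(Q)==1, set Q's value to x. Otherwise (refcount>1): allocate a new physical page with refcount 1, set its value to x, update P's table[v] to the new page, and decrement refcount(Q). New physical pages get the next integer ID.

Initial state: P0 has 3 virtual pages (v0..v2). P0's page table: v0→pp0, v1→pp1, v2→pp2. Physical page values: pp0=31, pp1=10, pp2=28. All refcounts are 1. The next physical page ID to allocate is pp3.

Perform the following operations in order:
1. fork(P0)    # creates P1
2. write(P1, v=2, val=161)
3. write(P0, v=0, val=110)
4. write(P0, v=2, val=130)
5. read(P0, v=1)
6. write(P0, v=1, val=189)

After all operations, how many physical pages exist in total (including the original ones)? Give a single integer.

Answer: 6

Derivation:
Op 1: fork(P0) -> P1. 3 ppages; refcounts: pp0:2 pp1:2 pp2:2
Op 2: write(P1, v2, 161). refcount(pp2)=2>1 -> COPY to pp3. 4 ppages; refcounts: pp0:2 pp1:2 pp2:1 pp3:1
Op 3: write(P0, v0, 110). refcount(pp0)=2>1 -> COPY to pp4. 5 ppages; refcounts: pp0:1 pp1:2 pp2:1 pp3:1 pp4:1
Op 4: write(P0, v2, 130). refcount(pp2)=1 -> write in place. 5 ppages; refcounts: pp0:1 pp1:2 pp2:1 pp3:1 pp4:1
Op 5: read(P0, v1) -> 10. No state change.
Op 6: write(P0, v1, 189). refcount(pp1)=2>1 -> COPY to pp5. 6 ppages; refcounts: pp0:1 pp1:1 pp2:1 pp3:1 pp4:1 pp5:1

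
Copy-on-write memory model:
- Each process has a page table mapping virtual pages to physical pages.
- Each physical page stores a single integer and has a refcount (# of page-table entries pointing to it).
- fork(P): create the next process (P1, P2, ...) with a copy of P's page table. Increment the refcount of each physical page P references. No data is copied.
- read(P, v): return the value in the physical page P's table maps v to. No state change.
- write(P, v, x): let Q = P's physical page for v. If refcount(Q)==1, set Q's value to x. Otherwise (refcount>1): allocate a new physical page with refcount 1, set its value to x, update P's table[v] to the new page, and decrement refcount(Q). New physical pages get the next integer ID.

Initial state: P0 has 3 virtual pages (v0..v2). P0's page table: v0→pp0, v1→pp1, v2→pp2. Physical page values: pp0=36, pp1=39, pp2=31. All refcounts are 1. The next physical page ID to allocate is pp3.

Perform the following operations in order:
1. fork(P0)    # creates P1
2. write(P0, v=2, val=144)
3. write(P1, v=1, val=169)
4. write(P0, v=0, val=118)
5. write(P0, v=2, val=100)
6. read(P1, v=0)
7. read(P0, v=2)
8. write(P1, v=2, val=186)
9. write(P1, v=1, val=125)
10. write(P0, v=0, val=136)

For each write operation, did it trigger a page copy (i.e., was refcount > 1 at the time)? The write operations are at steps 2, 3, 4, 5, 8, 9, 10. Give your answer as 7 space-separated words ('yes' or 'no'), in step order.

Op 1: fork(P0) -> P1. 3 ppages; refcounts: pp0:2 pp1:2 pp2:2
Op 2: write(P0, v2, 144). refcount(pp2)=2>1 -> COPY to pp3. 4 ppages; refcounts: pp0:2 pp1:2 pp2:1 pp3:1
Op 3: write(P1, v1, 169). refcount(pp1)=2>1 -> COPY to pp4. 5 ppages; refcounts: pp0:2 pp1:1 pp2:1 pp3:1 pp4:1
Op 4: write(P0, v0, 118). refcount(pp0)=2>1 -> COPY to pp5. 6 ppages; refcounts: pp0:1 pp1:1 pp2:1 pp3:1 pp4:1 pp5:1
Op 5: write(P0, v2, 100). refcount(pp3)=1 -> write in place. 6 ppages; refcounts: pp0:1 pp1:1 pp2:1 pp3:1 pp4:1 pp5:1
Op 6: read(P1, v0) -> 36. No state change.
Op 7: read(P0, v2) -> 100. No state change.
Op 8: write(P1, v2, 186). refcount(pp2)=1 -> write in place. 6 ppages; refcounts: pp0:1 pp1:1 pp2:1 pp3:1 pp4:1 pp5:1
Op 9: write(P1, v1, 125). refcount(pp4)=1 -> write in place. 6 ppages; refcounts: pp0:1 pp1:1 pp2:1 pp3:1 pp4:1 pp5:1
Op 10: write(P0, v0, 136). refcount(pp5)=1 -> write in place. 6 ppages; refcounts: pp0:1 pp1:1 pp2:1 pp3:1 pp4:1 pp5:1

yes yes yes no no no no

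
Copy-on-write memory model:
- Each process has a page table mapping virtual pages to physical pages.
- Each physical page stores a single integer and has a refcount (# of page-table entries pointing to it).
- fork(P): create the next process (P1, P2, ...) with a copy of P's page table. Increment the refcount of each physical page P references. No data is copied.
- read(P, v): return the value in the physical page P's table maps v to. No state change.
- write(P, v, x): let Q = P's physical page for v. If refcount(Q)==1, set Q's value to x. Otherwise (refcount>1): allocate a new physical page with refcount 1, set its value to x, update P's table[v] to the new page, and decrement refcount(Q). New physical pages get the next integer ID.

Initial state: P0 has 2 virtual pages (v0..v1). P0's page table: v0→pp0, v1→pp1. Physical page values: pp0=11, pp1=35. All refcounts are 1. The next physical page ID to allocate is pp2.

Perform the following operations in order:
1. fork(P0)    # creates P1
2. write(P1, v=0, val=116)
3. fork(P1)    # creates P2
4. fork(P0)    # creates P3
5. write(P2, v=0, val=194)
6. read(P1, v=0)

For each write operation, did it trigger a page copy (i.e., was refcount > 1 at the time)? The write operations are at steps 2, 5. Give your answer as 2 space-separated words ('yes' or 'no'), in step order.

Op 1: fork(P0) -> P1. 2 ppages; refcounts: pp0:2 pp1:2
Op 2: write(P1, v0, 116). refcount(pp0)=2>1 -> COPY to pp2. 3 ppages; refcounts: pp0:1 pp1:2 pp2:1
Op 3: fork(P1) -> P2. 3 ppages; refcounts: pp0:1 pp1:3 pp2:2
Op 4: fork(P0) -> P3. 3 ppages; refcounts: pp0:2 pp1:4 pp2:2
Op 5: write(P2, v0, 194). refcount(pp2)=2>1 -> COPY to pp3. 4 ppages; refcounts: pp0:2 pp1:4 pp2:1 pp3:1
Op 6: read(P1, v0) -> 116. No state change.

yes yes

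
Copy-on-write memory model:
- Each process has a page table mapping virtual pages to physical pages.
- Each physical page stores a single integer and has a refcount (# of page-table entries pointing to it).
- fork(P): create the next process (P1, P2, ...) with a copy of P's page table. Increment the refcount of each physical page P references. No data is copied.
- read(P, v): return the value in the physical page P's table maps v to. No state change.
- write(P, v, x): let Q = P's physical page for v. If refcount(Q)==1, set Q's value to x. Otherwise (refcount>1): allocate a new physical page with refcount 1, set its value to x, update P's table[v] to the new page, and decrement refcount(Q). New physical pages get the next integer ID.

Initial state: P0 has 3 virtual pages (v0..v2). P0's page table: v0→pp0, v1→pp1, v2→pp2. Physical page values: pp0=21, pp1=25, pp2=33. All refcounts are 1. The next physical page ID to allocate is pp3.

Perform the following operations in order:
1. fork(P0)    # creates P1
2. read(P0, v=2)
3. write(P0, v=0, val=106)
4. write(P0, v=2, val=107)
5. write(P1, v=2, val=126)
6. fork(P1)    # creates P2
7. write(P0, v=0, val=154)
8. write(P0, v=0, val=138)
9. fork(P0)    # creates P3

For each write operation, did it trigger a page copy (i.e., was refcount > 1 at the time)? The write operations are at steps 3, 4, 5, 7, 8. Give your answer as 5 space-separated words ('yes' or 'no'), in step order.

Op 1: fork(P0) -> P1. 3 ppages; refcounts: pp0:2 pp1:2 pp2:2
Op 2: read(P0, v2) -> 33. No state change.
Op 3: write(P0, v0, 106). refcount(pp0)=2>1 -> COPY to pp3. 4 ppages; refcounts: pp0:1 pp1:2 pp2:2 pp3:1
Op 4: write(P0, v2, 107). refcount(pp2)=2>1 -> COPY to pp4. 5 ppages; refcounts: pp0:1 pp1:2 pp2:1 pp3:1 pp4:1
Op 5: write(P1, v2, 126). refcount(pp2)=1 -> write in place. 5 ppages; refcounts: pp0:1 pp1:2 pp2:1 pp3:1 pp4:1
Op 6: fork(P1) -> P2. 5 ppages; refcounts: pp0:2 pp1:3 pp2:2 pp3:1 pp4:1
Op 7: write(P0, v0, 154). refcount(pp3)=1 -> write in place. 5 ppages; refcounts: pp0:2 pp1:3 pp2:2 pp3:1 pp4:1
Op 8: write(P0, v0, 138). refcount(pp3)=1 -> write in place. 5 ppages; refcounts: pp0:2 pp1:3 pp2:2 pp3:1 pp4:1
Op 9: fork(P0) -> P3. 5 ppages; refcounts: pp0:2 pp1:4 pp2:2 pp3:2 pp4:2

yes yes no no no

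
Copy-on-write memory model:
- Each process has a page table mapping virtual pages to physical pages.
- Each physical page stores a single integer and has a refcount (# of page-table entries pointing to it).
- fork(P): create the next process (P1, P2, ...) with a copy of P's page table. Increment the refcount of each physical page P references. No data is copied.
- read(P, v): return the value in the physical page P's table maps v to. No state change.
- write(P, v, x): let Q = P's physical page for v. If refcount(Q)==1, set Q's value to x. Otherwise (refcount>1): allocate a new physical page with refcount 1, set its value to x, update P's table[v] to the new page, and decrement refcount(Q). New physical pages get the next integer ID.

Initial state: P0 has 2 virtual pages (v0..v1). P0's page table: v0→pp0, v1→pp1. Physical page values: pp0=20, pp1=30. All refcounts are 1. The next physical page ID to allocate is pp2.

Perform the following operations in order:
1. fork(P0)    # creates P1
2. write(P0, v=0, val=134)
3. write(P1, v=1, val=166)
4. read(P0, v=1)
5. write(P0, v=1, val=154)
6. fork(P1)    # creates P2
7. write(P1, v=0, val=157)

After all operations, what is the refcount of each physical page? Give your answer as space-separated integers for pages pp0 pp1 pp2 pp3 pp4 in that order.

Answer: 1 1 1 2 1

Derivation:
Op 1: fork(P0) -> P1. 2 ppages; refcounts: pp0:2 pp1:2
Op 2: write(P0, v0, 134). refcount(pp0)=2>1 -> COPY to pp2. 3 ppages; refcounts: pp0:1 pp1:2 pp2:1
Op 3: write(P1, v1, 166). refcount(pp1)=2>1 -> COPY to pp3. 4 ppages; refcounts: pp0:1 pp1:1 pp2:1 pp3:1
Op 4: read(P0, v1) -> 30. No state change.
Op 5: write(P0, v1, 154). refcount(pp1)=1 -> write in place. 4 ppages; refcounts: pp0:1 pp1:1 pp2:1 pp3:1
Op 6: fork(P1) -> P2. 4 ppages; refcounts: pp0:2 pp1:1 pp2:1 pp3:2
Op 7: write(P1, v0, 157). refcount(pp0)=2>1 -> COPY to pp4. 5 ppages; refcounts: pp0:1 pp1:1 pp2:1 pp3:2 pp4:1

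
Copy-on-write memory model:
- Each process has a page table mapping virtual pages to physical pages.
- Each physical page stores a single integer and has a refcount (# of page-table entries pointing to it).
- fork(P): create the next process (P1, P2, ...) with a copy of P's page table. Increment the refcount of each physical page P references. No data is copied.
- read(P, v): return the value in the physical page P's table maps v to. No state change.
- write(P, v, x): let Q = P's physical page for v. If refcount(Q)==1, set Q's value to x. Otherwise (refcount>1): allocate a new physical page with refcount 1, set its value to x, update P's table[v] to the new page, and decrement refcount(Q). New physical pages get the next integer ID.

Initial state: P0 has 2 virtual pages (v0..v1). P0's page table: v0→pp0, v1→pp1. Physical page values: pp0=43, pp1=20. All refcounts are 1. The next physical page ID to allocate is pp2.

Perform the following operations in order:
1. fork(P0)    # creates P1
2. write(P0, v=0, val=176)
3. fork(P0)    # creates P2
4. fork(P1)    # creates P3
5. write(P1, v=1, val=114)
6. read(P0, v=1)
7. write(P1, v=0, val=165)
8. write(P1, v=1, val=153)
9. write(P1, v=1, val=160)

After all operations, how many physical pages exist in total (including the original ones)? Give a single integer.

Op 1: fork(P0) -> P1. 2 ppages; refcounts: pp0:2 pp1:2
Op 2: write(P0, v0, 176). refcount(pp0)=2>1 -> COPY to pp2. 3 ppages; refcounts: pp0:1 pp1:2 pp2:1
Op 3: fork(P0) -> P2. 3 ppages; refcounts: pp0:1 pp1:3 pp2:2
Op 4: fork(P1) -> P3. 3 ppages; refcounts: pp0:2 pp1:4 pp2:2
Op 5: write(P1, v1, 114). refcount(pp1)=4>1 -> COPY to pp3. 4 ppages; refcounts: pp0:2 pp1:3 pp2:2 pp3:1
Op 6: read(P0, v1) -> 20. No state change.
Op 7: write(P1, v0, 165). refcount(pp0)=2>1 -> COPY to pp4. 5 ppages; refcounts: pp0:1 pp1:3 pp2:2 pp3:1 pp4:1
Op 8: write(P1, v1, 153). refcount(pp3)=1 -> write in place. 5 ppages; refcounts: pp0:1 pp1:3 pp2:2 pp3:1 pp4:1
Op 9: write(P1, v1, 160). refcount(pp3)=1 -> write in place. 5 ppages; refcounts: pp0:1 pp1:3 pp2:2 pp3:1 pp4:1

Answer: 5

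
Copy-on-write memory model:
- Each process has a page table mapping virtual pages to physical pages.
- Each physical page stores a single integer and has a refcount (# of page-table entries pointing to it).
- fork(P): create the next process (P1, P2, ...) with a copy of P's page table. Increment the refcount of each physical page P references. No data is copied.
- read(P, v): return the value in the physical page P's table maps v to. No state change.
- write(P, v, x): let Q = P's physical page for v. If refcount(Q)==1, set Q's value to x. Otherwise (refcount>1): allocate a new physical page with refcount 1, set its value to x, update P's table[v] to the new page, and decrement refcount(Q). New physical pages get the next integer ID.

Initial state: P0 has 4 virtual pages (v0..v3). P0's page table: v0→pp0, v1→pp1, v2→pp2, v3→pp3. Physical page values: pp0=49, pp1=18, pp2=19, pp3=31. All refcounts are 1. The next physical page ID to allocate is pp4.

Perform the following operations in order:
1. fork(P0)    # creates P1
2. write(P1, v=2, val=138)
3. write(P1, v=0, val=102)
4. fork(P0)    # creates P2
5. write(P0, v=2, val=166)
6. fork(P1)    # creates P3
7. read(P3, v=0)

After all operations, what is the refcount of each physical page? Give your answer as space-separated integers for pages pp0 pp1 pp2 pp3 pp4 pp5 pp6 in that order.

Answer: 2 4 1 4 2 2 1

Derivation:
Op 1: fork(P0) -> P1. 4 ppages; refcounts: pp0:2 pp1:2 pp2:2 pp3:2
Op 2: write(P1, v2, 138). refcount(pp2)=2>1 -> COPY to pp4. 5 ppages; refcounts: pp0:2 pp1:2 pp2:1 pp3:2 pp4:1
Op 3: write(P1, v0, 102). refcount(pp0)=2>1 -> COPY to pp5. 6 ppages; refcounts: pp0:1 pp1:2 pp2:1 pp3:2 pp4:1 pp5:1
Op 4: fork(P0) -> P2. 6 ppages; refcounts: pp0:2 pp1:3 pp2:2 pp3:3 pp4:1 pp5:1
Op 5: write(P0, v2, 166). refcount(pp2)=2>1 -> COPY to pp6. 7 ppages; refcounts: pp0:2 pp1:3 pp2:1 pp3:3 pp4:1 pp5:1 pp6:1
Op 6: fork(P1) -> P3. 7 ppages; refcounts: pp0:2 pp1:4 pp2:1 pp3:4 pp4:2 pp5:2 pp6:1
Op 7: read(P3, v0) -> 102. No state change.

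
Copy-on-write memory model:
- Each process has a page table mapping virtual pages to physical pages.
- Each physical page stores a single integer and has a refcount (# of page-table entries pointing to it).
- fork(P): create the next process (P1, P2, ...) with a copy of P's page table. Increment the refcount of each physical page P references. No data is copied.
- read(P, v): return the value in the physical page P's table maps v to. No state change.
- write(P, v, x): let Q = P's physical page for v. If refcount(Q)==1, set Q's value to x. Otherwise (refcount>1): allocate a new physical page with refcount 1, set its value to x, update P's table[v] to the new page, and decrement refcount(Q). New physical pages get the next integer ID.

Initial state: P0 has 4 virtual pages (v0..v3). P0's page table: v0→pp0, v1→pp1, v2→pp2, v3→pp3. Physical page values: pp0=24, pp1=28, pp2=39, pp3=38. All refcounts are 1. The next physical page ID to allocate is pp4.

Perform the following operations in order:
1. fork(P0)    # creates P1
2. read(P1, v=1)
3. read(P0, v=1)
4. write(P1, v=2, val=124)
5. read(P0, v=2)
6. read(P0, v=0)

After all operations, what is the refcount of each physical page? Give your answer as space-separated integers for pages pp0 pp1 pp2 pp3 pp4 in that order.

Answer: 2 2 1 2 1

Derivation:
Op 1: fork(P0) -> P1. 4 ppages; refcounts: pp0:2 pp1:2 pp2:2 pp3:2
Op 2: read(P1, v1) -> 28. No state change.
Op 3: read(P0, v1) -> 28. No state change.
Op 4: write(P1, v2, 124). refcount(pp2)=2>1 -> COPY to pp4. 5 ppages; refcounts: pp0:2 pp1:2 pp2:1 pp3:2 pp4:1
Op 5: read(P0, v2) -> 39. No state change.
Op 6: read(P0, v0) -> 24. No state change.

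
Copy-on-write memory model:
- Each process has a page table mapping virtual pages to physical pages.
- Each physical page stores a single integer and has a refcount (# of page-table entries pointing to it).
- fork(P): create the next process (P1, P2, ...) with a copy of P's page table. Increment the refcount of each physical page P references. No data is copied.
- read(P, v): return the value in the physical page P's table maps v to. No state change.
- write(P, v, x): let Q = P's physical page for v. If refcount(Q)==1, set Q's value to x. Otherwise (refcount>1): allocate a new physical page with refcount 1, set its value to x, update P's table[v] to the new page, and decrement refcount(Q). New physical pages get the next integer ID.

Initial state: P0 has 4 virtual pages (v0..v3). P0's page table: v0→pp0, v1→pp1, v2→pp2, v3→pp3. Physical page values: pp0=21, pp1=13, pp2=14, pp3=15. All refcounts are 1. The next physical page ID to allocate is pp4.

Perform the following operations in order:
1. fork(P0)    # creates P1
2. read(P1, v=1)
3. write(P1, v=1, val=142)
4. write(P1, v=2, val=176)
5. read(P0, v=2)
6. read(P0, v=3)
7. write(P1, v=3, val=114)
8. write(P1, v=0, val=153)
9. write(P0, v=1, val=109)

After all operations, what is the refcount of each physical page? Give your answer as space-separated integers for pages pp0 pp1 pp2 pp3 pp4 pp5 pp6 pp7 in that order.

Answer: 1 1 1 1 1 1 1 1

Derivation:
Op 1: fork(P0) -> P1. 4 ppages; refcounts: pp0:2 pp1:2 pp2:2 pp3:2
Op 2: read(P1, v1) -> 13. No state change.
Op 3: write(P1, v1, 142). refcount(pp1)=2>1 -> COPY to pp4. 5 ppages; refcounts: pp0:2 pp1:1 pp2:2 pp3:2 pp4:1
Op 4: write(P1, v2, 176). refcount(pp2)=2>1 -> COPY to pp5. 6 ppages; refcounts: pp0:2 pp1:1 pp2:1 pp3:2 pp4:1 pp5:1
Op 5: read(P0, v2) -> 14. No state change.
Op 6: read(P0, v3) -> 15. No state change.
Op 7: write(P1, v3, 114). refcount(pp3)=2>1 -> COPY to pp6. 7 ppages; refcounts: pp0:2 pp1:1 pp2:1 pp3:1 pp4:1 pp5:1 pp6:1
Op 8: write(P1, v0, 153). refcount(pp0)=2>1 -> COPY to pp7. 8 ppages; refcounts: pp0:1 pp1:1 pp2:1 pp3:1 pp4:1 pp5:1 pp6:1 pp7:1
Op 9: write(P0, v1, 109). refcount(pp1)=1 -> write in place. 8 ppages; refcounts: pp0:1 pp1:1 pp2:1 pp3:1 pp4:1 pp5:1 pp6:1 pp7:1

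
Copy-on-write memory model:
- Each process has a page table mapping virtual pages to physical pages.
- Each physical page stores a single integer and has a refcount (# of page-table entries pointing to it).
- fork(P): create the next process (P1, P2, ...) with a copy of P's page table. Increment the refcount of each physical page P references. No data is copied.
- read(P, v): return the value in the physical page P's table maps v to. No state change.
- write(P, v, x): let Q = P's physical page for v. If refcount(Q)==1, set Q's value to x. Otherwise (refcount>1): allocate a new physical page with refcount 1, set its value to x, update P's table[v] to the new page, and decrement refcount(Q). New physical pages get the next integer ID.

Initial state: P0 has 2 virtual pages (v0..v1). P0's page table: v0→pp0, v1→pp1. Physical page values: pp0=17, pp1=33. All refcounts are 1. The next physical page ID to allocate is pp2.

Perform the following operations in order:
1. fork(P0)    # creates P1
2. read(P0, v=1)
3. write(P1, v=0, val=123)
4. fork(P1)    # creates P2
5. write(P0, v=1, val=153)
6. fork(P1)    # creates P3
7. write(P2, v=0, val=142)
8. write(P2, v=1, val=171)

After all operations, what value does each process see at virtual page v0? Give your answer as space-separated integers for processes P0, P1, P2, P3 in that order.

Answer: 17 123 142 123

Derivation:
Op 1: fork(P0) -> P1. 2 ppages; refcounts: pp0:2 pp1:2
Op 2: read(P0, v1) -> 33. No state change.
Op 3: write(P1, v0, 123). refcount(pp0)=2>1 -> COPY to pp2. 3 ppages; refcounts: pp0:1 pp1:2 pp2:1
Op 4: fork(P1) -> P2. 3 ppages; refcounts: pp0:1 pp1:3 pp2:2
Op 5: write(P0, v1, 153). refcount(pp1)=3>1 -> COPY to pp3. 4 ppages; refcounts: pp0:1 pp1:2 pp2:2 pp3:1
Op 6: fork(P1) -> P3. 4 ppages; refcounts: pp0:1 pp1:3 pp2:3 pp3:1
Op 7: write(P2, v0, 142). refcount(pp2)=3>1 -> COPY to pp4. 5 ppages; refcounts: pp0:1 pp1:3 pp2:2 pp3:1 pp4:1
Op 8: write(P2, v1, 171). refcount(pp1)=3>1 -> COPY to pp5. 6 ppages; refcounts: pp0:1 pp1:2 pp2:2 pp3:1 pp4:1 pp5:1
P0: v0 -> pp0 = 17
P1: v0 -> pp2 = 123
P2: v0 -> pp4 = 142
P3: v0 -> pp2 = 123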